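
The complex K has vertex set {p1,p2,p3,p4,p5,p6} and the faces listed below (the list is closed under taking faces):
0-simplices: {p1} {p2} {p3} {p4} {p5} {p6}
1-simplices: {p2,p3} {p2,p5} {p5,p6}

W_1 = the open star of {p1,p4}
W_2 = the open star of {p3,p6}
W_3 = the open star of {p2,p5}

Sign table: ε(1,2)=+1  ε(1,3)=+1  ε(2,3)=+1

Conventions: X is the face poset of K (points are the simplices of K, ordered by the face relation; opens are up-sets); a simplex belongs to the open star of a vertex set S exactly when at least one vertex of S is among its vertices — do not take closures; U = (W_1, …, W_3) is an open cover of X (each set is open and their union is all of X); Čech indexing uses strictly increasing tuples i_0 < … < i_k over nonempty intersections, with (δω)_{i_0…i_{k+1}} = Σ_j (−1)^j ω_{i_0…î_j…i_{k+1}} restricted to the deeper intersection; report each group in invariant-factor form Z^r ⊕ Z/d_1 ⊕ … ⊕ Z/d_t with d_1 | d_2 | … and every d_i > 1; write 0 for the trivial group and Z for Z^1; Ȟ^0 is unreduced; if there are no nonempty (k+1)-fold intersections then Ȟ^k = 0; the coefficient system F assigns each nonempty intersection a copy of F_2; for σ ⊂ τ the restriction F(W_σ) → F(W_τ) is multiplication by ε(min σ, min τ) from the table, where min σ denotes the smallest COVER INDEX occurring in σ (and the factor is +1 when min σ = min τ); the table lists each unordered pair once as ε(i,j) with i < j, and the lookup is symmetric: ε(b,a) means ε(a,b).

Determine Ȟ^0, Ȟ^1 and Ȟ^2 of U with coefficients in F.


Ȟ^0 ≅ Z/2 ⊕ Z/2, Ȟ^1 ≅ 0 and Ȟ^2 ≅ 0

nonempty overlaps:
  W1={{p1},{p4}} W2={{p3},{p6},{p2,p3},{p5,p6}} W3={{p2},{p5},{p2,p3},{p2,p5},{p5,p6}}
  W23={{p2,p3},{p5,p6}}
C dims 3,1; δ0: rk_F2 1
degree 0: 3−1−0 = 2 → Ȟ^0 ≅ Z/2 ⊕ Z/2
degree 1: 1−0−1 = 0 → Ȟ^1 ≅ 0
degree 2: 0−0−0 = 0 → Ȟ^2 ≅ 0


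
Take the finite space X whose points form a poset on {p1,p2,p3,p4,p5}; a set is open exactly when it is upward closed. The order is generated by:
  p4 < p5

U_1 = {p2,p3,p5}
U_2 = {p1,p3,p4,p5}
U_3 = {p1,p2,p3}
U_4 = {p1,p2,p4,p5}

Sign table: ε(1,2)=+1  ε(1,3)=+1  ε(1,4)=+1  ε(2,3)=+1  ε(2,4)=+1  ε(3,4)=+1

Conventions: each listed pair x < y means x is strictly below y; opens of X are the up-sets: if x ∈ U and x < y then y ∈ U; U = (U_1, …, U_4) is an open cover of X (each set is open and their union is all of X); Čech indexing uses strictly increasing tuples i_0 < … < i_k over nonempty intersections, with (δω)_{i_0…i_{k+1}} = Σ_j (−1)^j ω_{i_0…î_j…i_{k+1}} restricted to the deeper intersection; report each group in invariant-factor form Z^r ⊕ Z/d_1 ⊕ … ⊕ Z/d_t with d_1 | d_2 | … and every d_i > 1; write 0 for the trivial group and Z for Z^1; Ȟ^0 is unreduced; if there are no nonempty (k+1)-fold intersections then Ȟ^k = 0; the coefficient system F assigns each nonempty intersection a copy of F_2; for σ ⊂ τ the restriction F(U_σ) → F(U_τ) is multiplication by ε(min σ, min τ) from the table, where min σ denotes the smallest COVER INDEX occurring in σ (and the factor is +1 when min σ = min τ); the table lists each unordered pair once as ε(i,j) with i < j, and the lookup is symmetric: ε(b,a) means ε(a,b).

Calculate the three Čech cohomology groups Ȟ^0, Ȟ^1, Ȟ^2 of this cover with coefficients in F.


nerve of the cover:
  U12={p3,p5} U13={p2,p3} U14={p2,p5} U23={p1,p3} U24={p1,p4,p5} U34={p1,p2}
  U123={p3} U124={p5} U134={p2} U234={p1}
C dims 4,6,4; δ0: rk_F2 3; δ1: rk_F2 3
Ȟ^0 = (4 − 3) − 0 = 1, so Ȟ^0 ≅ Z/2
Ȟ^1 = (6 − 3) − 3 = 0, so Ȟ^1 ≅ 0
Ȟ^2 = (4 − 0) − 3 = 1, so Ȟ^2 ≅ Z/2

Ȟ^0(U;F) ≅ Z/2, Ȟ^1(U;F) ≅ 0, Ȟ^2(U;F) ≅ Z/2


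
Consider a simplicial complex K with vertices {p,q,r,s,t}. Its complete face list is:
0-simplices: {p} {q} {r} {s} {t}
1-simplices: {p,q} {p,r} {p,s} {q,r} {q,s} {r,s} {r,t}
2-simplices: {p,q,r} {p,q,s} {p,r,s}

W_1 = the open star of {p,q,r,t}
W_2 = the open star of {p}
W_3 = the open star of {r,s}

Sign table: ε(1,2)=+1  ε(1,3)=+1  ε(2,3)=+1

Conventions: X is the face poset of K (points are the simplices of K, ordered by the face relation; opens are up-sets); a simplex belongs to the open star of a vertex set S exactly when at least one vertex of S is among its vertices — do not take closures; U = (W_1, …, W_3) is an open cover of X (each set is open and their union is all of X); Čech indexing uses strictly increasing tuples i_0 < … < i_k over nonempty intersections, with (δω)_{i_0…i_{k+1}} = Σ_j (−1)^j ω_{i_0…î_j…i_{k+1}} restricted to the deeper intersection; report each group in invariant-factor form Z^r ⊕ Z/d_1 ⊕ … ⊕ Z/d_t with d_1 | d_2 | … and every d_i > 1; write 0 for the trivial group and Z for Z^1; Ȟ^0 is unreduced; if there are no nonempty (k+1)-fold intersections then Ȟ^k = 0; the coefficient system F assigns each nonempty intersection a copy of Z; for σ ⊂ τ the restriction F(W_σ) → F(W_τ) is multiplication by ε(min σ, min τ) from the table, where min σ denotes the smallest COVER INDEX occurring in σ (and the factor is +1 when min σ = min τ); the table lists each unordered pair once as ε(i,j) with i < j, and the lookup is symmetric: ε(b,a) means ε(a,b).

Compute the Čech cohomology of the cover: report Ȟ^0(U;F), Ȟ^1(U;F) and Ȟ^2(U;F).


intersection data:
  W1={{p},{q},{r},{t},{p,q},{p,r},{p,s},{q,r},{q,s},{r,s},{r,t},{p,q,r},{p,q,s},{p,r,s}} W2={{p},{p,q},{p,r},{p,s},{p,q,r},{p,q,s},{p,r,s}} W3={{r},{s},{p,r},{p,s},{q,r},{q,s},{r,s},{r,t},{p,q,r},{p,q,s},{p,r,s}}
  W12={{p},{p,q},{p,r},{p,s},{p,q,r},{p,q,s},{p,r,s}} W13={{r},{p,r},{p,s},{q,r},{q,s},{r,s},{r,t},{p,q,r},{p,q,s},{p,r,s}} W23={{p,r},{p,s},{p,q,r},{p,q,s},{p,r,s}}
  W123={{p,r},{p,s},{p,q,r},{p,q,s},{p,r,s}}
C dims 3,3,1; δ0: rk 2, SNF 1^2; δ1: rk 1, SNF 1^1
Ȟ^0 = (3 − 2) − 0 = 1, so Ȟ^0 ≅ Z
Ȟ^1 = (3 − 1) − 2 = 0, so Ȟ^1 ≅ 0
Ȟ^2 = (1 − 0) − 1 = 0, so Ȟ^2 ≅ 0

Ȟ^0(U;F) ≅ Z,  Ȟ^1(U;F) ≅ 0,  Ȟ^2(U;F) ≅ 0


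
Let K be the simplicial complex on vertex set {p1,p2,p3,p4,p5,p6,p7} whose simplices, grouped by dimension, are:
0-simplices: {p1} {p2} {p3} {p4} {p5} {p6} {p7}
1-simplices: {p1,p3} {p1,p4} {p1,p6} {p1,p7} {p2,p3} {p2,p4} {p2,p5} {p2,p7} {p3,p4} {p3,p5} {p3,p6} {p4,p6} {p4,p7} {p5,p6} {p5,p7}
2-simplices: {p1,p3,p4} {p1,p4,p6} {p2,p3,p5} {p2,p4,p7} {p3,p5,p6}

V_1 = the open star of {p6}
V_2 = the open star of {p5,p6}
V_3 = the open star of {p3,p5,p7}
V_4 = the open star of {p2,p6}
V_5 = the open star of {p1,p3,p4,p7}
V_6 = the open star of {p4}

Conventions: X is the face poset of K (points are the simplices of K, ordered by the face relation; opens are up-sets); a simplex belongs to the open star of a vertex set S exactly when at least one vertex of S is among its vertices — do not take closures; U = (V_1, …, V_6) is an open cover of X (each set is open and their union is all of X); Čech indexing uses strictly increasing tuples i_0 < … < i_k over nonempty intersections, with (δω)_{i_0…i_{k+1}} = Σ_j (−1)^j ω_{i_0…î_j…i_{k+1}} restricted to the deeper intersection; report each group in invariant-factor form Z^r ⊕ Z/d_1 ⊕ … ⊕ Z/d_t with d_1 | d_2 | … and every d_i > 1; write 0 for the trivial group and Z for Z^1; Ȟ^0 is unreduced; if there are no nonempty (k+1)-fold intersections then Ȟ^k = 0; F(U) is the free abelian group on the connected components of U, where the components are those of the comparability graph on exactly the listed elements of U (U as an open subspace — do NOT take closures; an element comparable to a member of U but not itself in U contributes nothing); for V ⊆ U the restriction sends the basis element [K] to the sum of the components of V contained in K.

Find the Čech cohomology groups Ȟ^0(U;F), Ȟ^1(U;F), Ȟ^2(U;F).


Ȟ^0(U;F) ≅ Z, Ȟ^1(U;F) ≅ Z^3, Ȟ^2(U;F) ≅ 0

intersection data:
  V1={{p6},{p1,p6},{p3,p6},{p4,p6},{p5,p6},{p1,p4,p6},{p3,p5,p6}} V2={{p5},{p6},{p1,p6},{p2,p5},{p3,p5},{p3,p6},{p4,p6},{p5,p6},{p5,p7},{p1,p4,p6},{p2,p3,p5},{p3,p5,p6}} V3={{p3},{p5},{p7},{p1,p3},{p1,p7},{p2,p3},{p2,p5},{p2,p7},{p3,p4},{p3,p5},{p3,p6},{p4,p7},{p5,p6},{p5,p7},{p1,p3,p4},{p2,p3,p5},{p2,p4,p7},{p3,p5,p6}} V4={{p2},{p6},{p1,p6},{p2,p3},{p2,p4},{p2,p5},{p2,p7},{p3,p6},{p4,p6},{p5,p6},{p1,p4,p6},{p2,p3,p5},{p2,p4,p7},{p3,p5,p6}} V5={{p1},{p3},{p4},{p7},{p1,p3},{p1,p4},{p1,p6},{p1,p7},{p2,p3},{p2,p4},{p2,p7},{p3,p4},{p3,p5},{p3,p6},{p4,p6},{p4,p7},{p5,p7},{p1,p3,p4},{p1,p4,p6},{p2,p3,p5},{p2,p4,p7},{p3,p5,p6}} V6={{p4},{p1,p4},{p2,p4},{p3,p4},{p4,p6},{p4,p7},{p1,p3,p4},{p1,p4,p6},{p2,p4,p7}}
  V12={{p6},{p1,p6},{p3,p6},{p4,p6},{p5,p6},{p1,p4,p6},{p3,p5,p6}} V13={{p3,p6},{p5,p6},{p3,p5,p6}} V14={{p6},{p1,p6},{p3,p6},{p4,p6},{p5,p6},{p1,p4,p6},{p3,p5,p6}} V15={{p1,p6},{p3,p6},{p4,p6},{p1,p4,p6},{p3,p5,p6}} V16={{p4,p6},{p1,p4,p6}} V23={{p5},{p2,p5},{p3,p5},{p3,p6},{p5,p6},{p5,p7},{p2,p3,p5},{p3,p5,p6}} V24={{p6},{p1,p6},{p2,p5},{p3,p6},{p4,p6},{p5,p6},{p1,p4,p6},{p2,p3,p5},{p3,p5,p6}} V25={{p1,p6},{p3,p5},{p3,p6},{p4,p6},{p5,p7},{p1,p4,p6},{p2,p3,p5},{p3,p5,p6}} V26={{p4,p6},{p1,p4,p6}} V34={{p2,p3},{p2,p5},{p2,p7},{p3,p6},{p5,p6},{p2,p3,p5},{p2,p4,p7},{p3,p5,p6}} V35={{p3},{p7},{p1,p3},{p1,p7},{p2,p3},{p2,p7},{p3,p4},{p3,p5},{p3,p6},{p4,p7},{p5,p7},{p1,p3,p4},{p2,p3,p5},{p2,p4,p7},{p3,p5,p6}} V36={{p3,p4},{p4,p7},{p1,p3,p4},{p2,p4,p7}} V45={{p1,p6},{p2,p3},{p2,p4},{p2,p7},{p3,p6},{p4,p6},{p1,p4,p6},{p2,p3,p5},{p2,p4,p7},{p3,p5,p6}} V46={{p2,p4},{p4,p6},{p1,p4,p6},{p2,p4,p7}} V56={{p4},{p1,p4},{p2,p4},{p3,p4},{p4,p6},{p4,p7},{p1,p3,p4},{p1,p4,p6},{p2,p4,p7}}
  V123={{p3,p6},{p5,p6},{p3,p5,p6}} V124={{p6},{p1,p6},{p3,p6},{p4,p6},{p5,p6},{p1,p4,p6},{p3,p5,p6}} V125={{p1,p6},{p3,p6},{p4,p6},{p1,p4,p6},{p3,p5,p6}} V126={{p4,p6},{p1,p4,p6}} V134={{p3,p6},{p5,p6},{p3,p5,p6}} V135={{p3,p6},{p3,p5,p6}} V145={{p1,p6},{p3,p6},{p4,p6},{p1,p4,p6},{p3,p5,p6}} V146={{p4,p6},{p1,p4,p6}} V156={{p4,p6},{p1,p4,p6}} V234={{p2,p5},{p3,p6},{p5,p6},{p2,p3,p5},{p3,p5,p6}} V235={{p3,p5},{p3,p6},{p5,p7},{p2,p3,p5},{p3,p5,p6}} V245={{p1,p6},{p3,p6},{p4,p6},{p1,p4,p6},{p2,p3,p5},{p3,p5,p6}} V246={{p4,p6},{p1,p4,p6}} V256={{p4,p6},{p1,p4,p6}} V345={{p2,p3},{p2,p7},{p3,p6},{p2,p3,p5},{p2,p4,p7},{p3,p5,p6}} V346={{p2,p4,p7}} V356={{p3,p4},{p4,p7},{p1,p3,p4},{p2,p4,p7}} V456={{p2,p4},{p4,p6},{p1,p4,p6},{p2,p4,p7}}
  V1234={{p3,p6},{p5,p6},{p3,p5,p6}} V1235={{p3,p6},{p3,p5,p6}} V1245={{p1,p6},{p3,p6},{p4,p6},{p1,p4,p6},{p3,p5,p6}} V1246={{p4,p6},{p1,p4,p6}} V1256={{p4,p6},{p1,p4,p6}} V1345={{p3,p6},{p3,p5,p6}} V1456={{p4,p6},{p1,p4,p6}} V2345={{p3,p6},{p2,p3,p5},{p3,p5,p6}} V2456={{p4,p6},{p1,p4,p6}} V3456={{p2,p4,p7}}
  V12345={{p3,p6},{p3,p5,p6}} V12456={{p4,p6},{p1,p4,p6}}
components per intersection:
  V1: {{p6},{p1,p6},{p3,p6},{p4,p6},{p5,p6},{p1,p4,p6},{p3,p5,p6}}
  V2: {{p5},{p6},{p1,p6},{p2,p5},{p3,p5},{p3,p6},{p4,p6},{p5,p6},{p5,p7},{p1,p4,p6},{p2,p3,p5},{p3,p5,p6}}
  V3: {{p3},{p5},{p7},{p1,p3},{p1,p7},{p2,p3},{p2,p5},{p2,p7},{p3,p4},{p3,p5},{p3,p6},{p4,p7},{p5,p6},{p5,p7},{p1,p3,p4},{p2,p3,p5},{p2,p4,p7},{p3,p5,p6}}
  V4: {{p2},{p2,p3},{p2,p4},{p2,p5},{p2,p7},{p2,p3,p5},{p2,p4,p7}} {{p6},{p1,p6},{p3,p6},{p4,p6},{p5,p6},{p1,p4,p6},{p3,p5,p6}}
  V5: {{p1},{p3},{p4},{p7},{p1,p3},{p1,p4},{p1,p6},{p1,p7},{p2,p3},{p2,p4},{p2,p7},{p3,p4},{p3,p5},{p3,p6},{p4,p6},{p4,p7},{p5,p7},{p1,p3,p4},{p1,p4,p6},{p2,p3,p5},{p2,p4,p7},{p3,p5,p6}}
  V6: {{p4},{p1,p4},{p2,p4},{p3,p4},{p4,p6},{p4,p7},{p1,p3,p4},{p1,p4,p6},{p2,p4,p7}}
  V12: {{p6},{p1,p6},{p3,p6},{p4,p6},{p5,p6},{p1,p4,p6},{p3,p5,p6}}
  V13: {{p3,p6},{p5,p6},{p3,p5,p6}}
  V14: {{p6},{p1,p6},{p3,p6},{p4,p6},{p5,p6},{p1,p4,p6},{p3,p5,p6}}
  V15: {{p1,p6},{p4,p6},{p1,p4,p6}} {{p3,p6},{p3,p5,p6}}
  V16: {{p4,p6},{p1,p4,p6}}
  V23: {{p5},{p2,p5},{p3,p5},{p3,p6},{p5,p6},{p5,p7},{p2,p3,p5},{p3,p5,p6}}
  V24: {{p6},{p1,p6},{p3,p6},{p4,p6},{p5,p6},{p1,p4,p6},{p3,p5,p6}} {{p2,p5},{p2,p3,p5}}
  V25: {{p1,p6},{p4,p6},{p1,p4,p6}} {{p3,p5},{p3,p6},{p2,p3,p5},{p3,p5,p6}} {{p5,p7}}
  V26: {{p4,p6},{p1,p4,p6}}
  V34: {{p2,p3},{p2,p5},{p2,p3,p5}} {{p2,p7},{p2,p4,p7}} {{p3,p6},{p5,p6},{p3,p5,p6}}
  V35: {{p3},{p1,p3},{p2,p3},{p3,p4},{p3,p5},{p3,p6},{p1,p3,p4},{p2,p3,p5},{p3,p5,p6}} {{p7},{p1,p7},{p2,p7},{p4,p7},{p5,p7},{p2,p4,p7}}
  V36: {{p3,p4},{p1,p3,p4}} {{p4,p7},{p2,p4,p7}}
  V45: {{p1,p6},{p4,p6},{p1,p4,p6}} {{p2,p3},{p2,p3,p5}} {{p2,p4},{p2,p7},{p2,p4,p7}} {{p3,p6},{p3,p5,p6}}
  V46: {{p2,p4},{p2,p4,p7}} {{p4,p6},{p1,p4,p6}}
  V56: {{p4},{p1,p4},{p2,p4},{p3,p4},{p4,p6},{p4,p7},{p1,p3,p4},{p1,p4,p6},{p2,p4,p7}}
  V123: {{p3,p6},{p5,p6},{p3,p5,p6}}
  V124: {{p6},{p1,p6},{p3,p6},{p4,p6},{p5,p6},{p1,p4,p6},{p3,p5,p6}}
  V125: {{p1,p6},{p4,p6},{p1,p4,p6}} {{p3,p6},{p3,p5,p6}}
  V126: {{p4,p6},{p1,p4,p6}}
  V134: {{p3,p6},{p5,p6},{p3,p5,p6}}
  V135: {{p3,p6},{p3,p5,p6}}
  V145: {{p1,p6},{p4,p6},{p1,p4,p6}} {{p3,p6},{p3,p5,p6}}
  V146: {{p4,p6},{p1,p4,p6}}
  V156: {{p4,p6},{p1,p4,p6}}
  V234: {{p2,p5},{p2,p3,p5}} {{p3,p6},{p5,p6},{p3,p5,p6}}
  V235: {{p3,p5},{p3,p6},{p2,p3,p5},{p3,p5,p6}} {{p5,p7}}
  V245: {{p1,p6},{p4,p6},{p1,p4,p6}} {{p3,p6},{p3,p5,p6}} {{p2,p3,p5}}
  V246: {{p4,p6},{p1,p4,p6}}
  V256: {{p4,p6},{p1,p4,p6}}
  V345: {{p2,p3},{p2,p3,p5}} {{p2,p7},{p2,p4,p7}} {{p3,p6},{p3,p5,p6}}
  V346: {{p2,p4,p7}}
  V356: {{p3,p4},{p1,p3,p4}} {{p4,p7},{p2,p4,p7}}
  V456: {{p2,p4},{p2,p4,p7}} {{p4,p6},{p1,p4,p6}}
  V1234: {{p3,p6},{p5,p6},{p3,p5,p6}}
  V1235: {{p3,p6},{p3,p5,p6}}
  V1245: {{p1,p6},{p4,p6},{p1,p4,p6}} {{p3,p6},{p3,p5,p6}}
  V1246: {{p4,p6},{p1,p4,p6}}
  V1256: {{p4,p6},{p1,p4,p6}}
  V1345: {{p3,p6},{p3,p5,p6}}
  V1456: {{p4,p6},{p1,p4,p6}}
  V2345: {{p3,p6},{p3,p5,p6}} {{p2,p3,p5}}
  V2456: {{p4,p6},{p1,p4,p6}}
  V3456: {{p2,p4,p7}}
  V12345: {{p3,p6},{p3,p5,p6}}
  V12456: {{p4,p6},{p1,p4,p6}}
C dims 7,27,28,12; δ0: rk 6, SNF 1^6; δ1: rk 18, SNF 1^18; δ2: rk 10, SNF 1^10
Ȟ^0 = (7 − 6) − 0 = 1, so Ȟ^0 ≅ Z
Ȟ^1 = (27 − 18) − 6 = 3, so Ȟ^1 ≅ Z^3
Ȟ^2 = (28 − 10) − 18 = 0, so Ȟ^2 ≅ 0


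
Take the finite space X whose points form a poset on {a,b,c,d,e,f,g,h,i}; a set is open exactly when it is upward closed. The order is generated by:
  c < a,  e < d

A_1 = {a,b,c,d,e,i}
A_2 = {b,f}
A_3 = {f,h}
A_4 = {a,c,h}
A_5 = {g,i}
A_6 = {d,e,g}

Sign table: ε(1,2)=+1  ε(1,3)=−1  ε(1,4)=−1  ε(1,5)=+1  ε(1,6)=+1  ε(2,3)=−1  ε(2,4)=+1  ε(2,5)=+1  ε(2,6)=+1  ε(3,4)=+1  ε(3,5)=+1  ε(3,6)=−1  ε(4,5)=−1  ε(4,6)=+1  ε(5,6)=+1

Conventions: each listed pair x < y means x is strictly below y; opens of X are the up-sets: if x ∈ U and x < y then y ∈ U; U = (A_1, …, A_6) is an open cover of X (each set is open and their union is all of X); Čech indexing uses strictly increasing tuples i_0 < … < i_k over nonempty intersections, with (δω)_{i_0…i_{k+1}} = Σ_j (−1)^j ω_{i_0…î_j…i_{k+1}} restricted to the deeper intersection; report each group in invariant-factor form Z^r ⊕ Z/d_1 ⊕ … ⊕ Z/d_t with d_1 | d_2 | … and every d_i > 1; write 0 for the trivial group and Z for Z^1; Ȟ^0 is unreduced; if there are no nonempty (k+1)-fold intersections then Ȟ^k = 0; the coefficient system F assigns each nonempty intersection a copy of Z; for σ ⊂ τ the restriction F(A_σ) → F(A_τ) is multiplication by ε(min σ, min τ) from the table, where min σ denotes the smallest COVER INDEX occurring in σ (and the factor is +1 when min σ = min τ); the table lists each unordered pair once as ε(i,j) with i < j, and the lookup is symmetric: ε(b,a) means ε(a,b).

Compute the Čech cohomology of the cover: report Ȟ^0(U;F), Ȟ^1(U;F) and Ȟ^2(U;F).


nonempty overlaps:
  A12={b} A14={a,c} A15={i} A16={d,e} A23={f} A34={h} A56={g}
C dims 6,7; δ0: rk 5, SNF 1^5
degree 0: 6−5−0 = 1 → Ȟ^0 ≅ Z
degree 1: 7−0−5 = 2 → Ȟ^1 ≅ Z^2
degree 2: 0−0−0 = 0 → Ȟ^2 ≅ 0

Ȟ^0 ≅ Z, Ȟ^1 ≅ Z^2, Ȟ^2 ≅ 0


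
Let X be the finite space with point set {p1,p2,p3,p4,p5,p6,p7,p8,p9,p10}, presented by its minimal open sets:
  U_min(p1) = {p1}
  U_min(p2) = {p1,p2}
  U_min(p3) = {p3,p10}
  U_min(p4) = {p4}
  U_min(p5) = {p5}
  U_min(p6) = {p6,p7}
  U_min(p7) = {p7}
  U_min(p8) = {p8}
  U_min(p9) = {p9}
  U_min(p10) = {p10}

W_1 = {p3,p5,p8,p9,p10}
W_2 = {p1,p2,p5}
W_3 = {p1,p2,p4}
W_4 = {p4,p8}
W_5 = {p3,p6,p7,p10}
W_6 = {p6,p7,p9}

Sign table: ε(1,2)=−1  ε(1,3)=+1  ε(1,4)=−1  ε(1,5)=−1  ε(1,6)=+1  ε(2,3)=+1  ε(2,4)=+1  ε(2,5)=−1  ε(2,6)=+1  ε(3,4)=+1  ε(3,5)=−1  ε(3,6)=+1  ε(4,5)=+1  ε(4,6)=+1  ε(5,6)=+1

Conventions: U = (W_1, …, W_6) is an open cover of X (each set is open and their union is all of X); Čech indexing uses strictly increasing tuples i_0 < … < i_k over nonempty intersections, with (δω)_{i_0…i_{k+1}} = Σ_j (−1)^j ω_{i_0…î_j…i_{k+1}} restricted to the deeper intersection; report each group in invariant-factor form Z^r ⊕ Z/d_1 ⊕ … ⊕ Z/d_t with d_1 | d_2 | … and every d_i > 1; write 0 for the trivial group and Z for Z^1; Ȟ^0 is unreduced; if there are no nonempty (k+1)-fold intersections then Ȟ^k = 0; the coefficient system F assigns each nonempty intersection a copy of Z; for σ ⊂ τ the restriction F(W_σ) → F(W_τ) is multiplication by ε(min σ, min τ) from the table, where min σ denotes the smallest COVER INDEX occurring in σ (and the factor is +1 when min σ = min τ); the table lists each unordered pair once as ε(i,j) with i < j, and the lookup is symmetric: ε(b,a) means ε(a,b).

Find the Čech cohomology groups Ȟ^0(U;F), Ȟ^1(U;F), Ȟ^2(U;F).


Ȟ^0 ≅ 0, Ȟ^1 ≅ Z ⊕ Z/2 and Ȟ^2 ≅ 0

nerve simplices:
  W12={p5} W14={p8} W15={p3,p10} W16={p9} W23={p1,p2} W34={p4} W56={p6,p7}
C dims 6,7; δ0: rk 6, SNF 1^5·2
degree 0: 6−6−0 = 0 → Ȟ^0 ≅ 0
degree 1: 7−0−6 = 1 plus torsion [2] → Ȟ^1 ≅ Z ⊕ Z/2
degree 2: 0−0−0 = 0 → Ȟ^2 ≅ 0


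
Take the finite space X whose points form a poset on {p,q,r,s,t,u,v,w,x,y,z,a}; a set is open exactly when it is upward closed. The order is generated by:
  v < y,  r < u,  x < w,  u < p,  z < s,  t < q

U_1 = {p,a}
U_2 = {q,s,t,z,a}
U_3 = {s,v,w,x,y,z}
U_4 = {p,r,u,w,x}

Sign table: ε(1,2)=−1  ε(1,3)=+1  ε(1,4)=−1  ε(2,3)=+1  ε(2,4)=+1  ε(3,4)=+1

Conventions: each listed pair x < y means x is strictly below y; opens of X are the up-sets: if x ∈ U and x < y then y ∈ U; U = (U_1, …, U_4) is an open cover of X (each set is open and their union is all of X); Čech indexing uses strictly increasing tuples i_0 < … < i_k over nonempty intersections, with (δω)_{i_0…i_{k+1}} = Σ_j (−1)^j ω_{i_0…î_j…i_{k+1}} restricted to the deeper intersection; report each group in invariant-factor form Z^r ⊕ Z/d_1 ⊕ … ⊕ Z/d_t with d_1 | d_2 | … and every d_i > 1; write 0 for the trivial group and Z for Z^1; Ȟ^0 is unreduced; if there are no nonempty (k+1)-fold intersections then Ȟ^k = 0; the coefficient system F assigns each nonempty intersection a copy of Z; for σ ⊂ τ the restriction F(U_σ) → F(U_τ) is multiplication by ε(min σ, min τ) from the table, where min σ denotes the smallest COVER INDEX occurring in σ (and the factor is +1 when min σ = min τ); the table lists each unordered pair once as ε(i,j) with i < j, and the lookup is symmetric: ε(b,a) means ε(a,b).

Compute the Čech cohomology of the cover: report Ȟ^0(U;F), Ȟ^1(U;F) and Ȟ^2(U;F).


nerve simplices:
  U12={a} U14={p} U23={s,z} U34={w,x}
C dims 4,4; δ0: rk 3, SNF 1^3
degree 0: 4−3−0 = 1 → Ȟ^0 ≅ Z
degree 1: 4−0−3 = 1 → Ȟ^1 ≅ Z
degree 2: 0−0−0 = 0 → Ȟ^2 ≅ 0

Ȟ^0 = Z,  Ȟ^1 = Z,  Ȟ^2 = 0


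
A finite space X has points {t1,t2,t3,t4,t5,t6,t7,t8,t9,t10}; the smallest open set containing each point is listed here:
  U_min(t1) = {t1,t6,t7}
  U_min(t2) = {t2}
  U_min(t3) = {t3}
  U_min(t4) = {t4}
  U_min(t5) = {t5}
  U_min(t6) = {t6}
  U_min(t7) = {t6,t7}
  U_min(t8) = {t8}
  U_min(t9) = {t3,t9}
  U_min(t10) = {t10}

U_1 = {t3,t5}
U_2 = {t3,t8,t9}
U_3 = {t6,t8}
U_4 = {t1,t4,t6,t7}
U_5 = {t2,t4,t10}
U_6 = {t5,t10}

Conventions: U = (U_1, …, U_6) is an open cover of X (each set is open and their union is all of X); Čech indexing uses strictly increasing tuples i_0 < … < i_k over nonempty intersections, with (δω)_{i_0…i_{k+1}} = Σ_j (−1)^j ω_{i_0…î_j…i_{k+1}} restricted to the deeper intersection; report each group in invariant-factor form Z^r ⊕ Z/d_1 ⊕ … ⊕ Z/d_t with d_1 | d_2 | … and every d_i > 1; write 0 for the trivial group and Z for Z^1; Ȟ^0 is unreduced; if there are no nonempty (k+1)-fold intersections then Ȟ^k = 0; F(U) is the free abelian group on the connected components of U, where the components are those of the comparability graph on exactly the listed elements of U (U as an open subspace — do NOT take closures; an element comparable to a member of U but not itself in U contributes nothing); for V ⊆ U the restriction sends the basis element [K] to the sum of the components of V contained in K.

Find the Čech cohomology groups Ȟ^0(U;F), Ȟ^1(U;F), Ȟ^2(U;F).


Ȟ^0(U;F) ≅ Z^7,  Ȟ^1(U;F) ≅ 0,  Ȟ^2(U;F) ≅ 0

cover nerve:
  U12={t3} U16={t5} U23={t8} U34={t6} U45={t4} U56={t10}
components per intersection:
  U1: {t3} {t5}
  U2: {t3,t9} {t8}
  U3: {t6} {t8}
  U4: {t1,t6,t7} {t4}
  U5: {t2} {t4} {t10}
  U6: {t5} {t10}
  U12: {t3}
  U16: {t5}
  U23: {t8}
  U34: {t6}
  U45: {t4}
  U56: {t10}
C dims 13,6; δ0: rk 6, SNF 1^6
Ȟ^0: (13−6)−0=7 ⇒ Z^7
Ȟ^1: (6−0)−6=0 ⇒ 0
Ȟ^2: (0−0)−0=0 ⇒ 0


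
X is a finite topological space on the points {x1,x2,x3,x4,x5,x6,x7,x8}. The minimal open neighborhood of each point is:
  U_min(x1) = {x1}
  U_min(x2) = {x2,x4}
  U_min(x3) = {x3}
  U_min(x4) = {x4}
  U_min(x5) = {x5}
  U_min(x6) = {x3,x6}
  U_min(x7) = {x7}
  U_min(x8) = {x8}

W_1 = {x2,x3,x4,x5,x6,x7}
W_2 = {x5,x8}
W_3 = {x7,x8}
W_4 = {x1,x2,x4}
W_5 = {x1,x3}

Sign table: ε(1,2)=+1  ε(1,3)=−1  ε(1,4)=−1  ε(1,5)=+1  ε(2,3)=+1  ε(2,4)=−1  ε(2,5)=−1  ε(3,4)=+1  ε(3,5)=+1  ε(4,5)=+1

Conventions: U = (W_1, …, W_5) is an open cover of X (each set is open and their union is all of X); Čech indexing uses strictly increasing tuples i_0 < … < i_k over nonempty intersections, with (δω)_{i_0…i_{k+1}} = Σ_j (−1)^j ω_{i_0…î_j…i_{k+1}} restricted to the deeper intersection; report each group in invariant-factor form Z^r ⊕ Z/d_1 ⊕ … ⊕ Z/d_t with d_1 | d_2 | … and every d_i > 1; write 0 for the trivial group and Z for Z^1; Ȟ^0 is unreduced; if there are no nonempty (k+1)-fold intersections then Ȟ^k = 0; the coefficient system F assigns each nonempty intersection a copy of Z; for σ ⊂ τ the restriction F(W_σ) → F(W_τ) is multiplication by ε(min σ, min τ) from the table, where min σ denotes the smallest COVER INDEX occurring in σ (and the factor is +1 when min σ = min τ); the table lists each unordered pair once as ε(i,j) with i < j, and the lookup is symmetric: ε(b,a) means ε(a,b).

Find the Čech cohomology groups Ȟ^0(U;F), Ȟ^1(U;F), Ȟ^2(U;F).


Ȟ^0 = 0, Ȟ^1 = Z ⊕ Z/2 and Ȟ^2 = 0

cover nerve:
  W12={x5} W13={x7} W14={x2,x4} W15={x3} W23={x8} W45={x1}
C dims 5,6; δ0: rk 5, SNF 1^4·2
Ȟ^0: (5−5)−0=0 ⇒ 0
Ȟ^1: (6−0)−5=1 plus torsion [2] ⇒ Z ⊕ Z/2
Ȟ^2: (0−0)−0=0 ⇒ 0


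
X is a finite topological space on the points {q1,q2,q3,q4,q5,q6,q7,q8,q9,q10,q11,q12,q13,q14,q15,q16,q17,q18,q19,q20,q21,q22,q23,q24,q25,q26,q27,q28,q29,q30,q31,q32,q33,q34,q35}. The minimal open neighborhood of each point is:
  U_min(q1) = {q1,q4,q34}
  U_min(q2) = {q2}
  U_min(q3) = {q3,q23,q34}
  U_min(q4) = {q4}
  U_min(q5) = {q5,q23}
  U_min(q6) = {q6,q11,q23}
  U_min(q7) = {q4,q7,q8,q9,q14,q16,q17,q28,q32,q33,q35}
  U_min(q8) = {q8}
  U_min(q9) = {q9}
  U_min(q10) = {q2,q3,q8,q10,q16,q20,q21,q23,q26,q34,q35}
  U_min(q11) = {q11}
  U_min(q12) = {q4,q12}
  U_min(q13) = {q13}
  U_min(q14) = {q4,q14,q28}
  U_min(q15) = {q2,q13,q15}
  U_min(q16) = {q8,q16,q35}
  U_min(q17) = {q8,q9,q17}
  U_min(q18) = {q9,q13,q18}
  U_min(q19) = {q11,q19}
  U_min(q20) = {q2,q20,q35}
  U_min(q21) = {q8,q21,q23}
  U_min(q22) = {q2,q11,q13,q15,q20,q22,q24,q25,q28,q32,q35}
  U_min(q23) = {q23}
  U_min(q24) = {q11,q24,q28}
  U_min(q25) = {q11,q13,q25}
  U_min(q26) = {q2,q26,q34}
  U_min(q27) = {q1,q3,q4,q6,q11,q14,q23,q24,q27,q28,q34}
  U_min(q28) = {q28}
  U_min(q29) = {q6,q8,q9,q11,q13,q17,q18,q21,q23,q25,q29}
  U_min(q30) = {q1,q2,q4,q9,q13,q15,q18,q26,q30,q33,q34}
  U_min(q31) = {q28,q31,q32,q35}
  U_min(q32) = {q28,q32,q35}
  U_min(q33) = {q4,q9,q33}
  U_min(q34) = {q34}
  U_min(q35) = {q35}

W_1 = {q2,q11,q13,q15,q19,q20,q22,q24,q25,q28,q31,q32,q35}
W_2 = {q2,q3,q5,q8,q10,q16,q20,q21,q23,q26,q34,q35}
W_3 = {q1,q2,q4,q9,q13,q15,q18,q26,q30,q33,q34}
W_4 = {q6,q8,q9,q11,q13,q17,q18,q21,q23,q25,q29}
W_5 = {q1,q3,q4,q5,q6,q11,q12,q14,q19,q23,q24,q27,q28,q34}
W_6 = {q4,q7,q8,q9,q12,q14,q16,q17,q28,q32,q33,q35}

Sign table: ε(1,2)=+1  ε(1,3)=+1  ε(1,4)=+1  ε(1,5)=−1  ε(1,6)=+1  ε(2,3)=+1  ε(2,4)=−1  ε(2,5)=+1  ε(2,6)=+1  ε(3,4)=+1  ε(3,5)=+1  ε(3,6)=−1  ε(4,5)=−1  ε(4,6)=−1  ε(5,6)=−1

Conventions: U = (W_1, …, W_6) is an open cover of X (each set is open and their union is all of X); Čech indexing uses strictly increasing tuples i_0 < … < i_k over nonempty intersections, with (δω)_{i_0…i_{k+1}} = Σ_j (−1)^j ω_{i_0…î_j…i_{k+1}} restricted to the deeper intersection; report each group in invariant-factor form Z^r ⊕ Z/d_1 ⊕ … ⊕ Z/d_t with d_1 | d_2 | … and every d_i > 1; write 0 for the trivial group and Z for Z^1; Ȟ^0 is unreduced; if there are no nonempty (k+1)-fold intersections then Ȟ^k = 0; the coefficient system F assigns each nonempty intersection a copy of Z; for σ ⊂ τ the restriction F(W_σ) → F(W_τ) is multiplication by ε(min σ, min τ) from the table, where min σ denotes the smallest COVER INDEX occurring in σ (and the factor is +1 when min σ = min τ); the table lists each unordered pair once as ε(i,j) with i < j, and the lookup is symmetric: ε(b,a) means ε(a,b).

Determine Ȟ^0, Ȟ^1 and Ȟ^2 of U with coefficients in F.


nerve of the cover:
  W12={q2,q20,q35} W13={q2,q13,q15} W14={q11,q13,q25} W15={q11,q19,q24,q28} W16={q28,q32,q35} W23={q2,q26,q34} W24={q8,q21,q23} W25={q3,q5,q23,q34} W26={q8,q16,q35} W34={q9,q13,q18} W35={q1,q4,q34} W36={q4,q9,q33} W45={q6,q11,q23} W46={q8,q9,q17} W56={q4,q12,q14,q28}
  W123={q2} W126={q35} W134={q13} W145={q11} W156={q28} W235={q34} W245={q23} W246={q8} W346={q9} W356={q4}
C dims 6,15,10; δ0: rk 6, SNF 1^5·2; δ1: rk 9, SNF 1^9
Ȟ^0 = (6 − 6) − 0 = 0, so Ȟ^0 ≅ 0
Ȟ^1 = (15 − 9) − 6 = 0 plus torsion [2], so Ȟ^1 ≅ Z/2
Ȟ^2 = (10 − 0) − 9 = 1, so Ȟ^2 ≅ Z

Ȟ^0(U;F) ≅ 0,  Ȟ^1(U;F) ≅ Z/2,  Ȟ^2(U;F) ≅ Z


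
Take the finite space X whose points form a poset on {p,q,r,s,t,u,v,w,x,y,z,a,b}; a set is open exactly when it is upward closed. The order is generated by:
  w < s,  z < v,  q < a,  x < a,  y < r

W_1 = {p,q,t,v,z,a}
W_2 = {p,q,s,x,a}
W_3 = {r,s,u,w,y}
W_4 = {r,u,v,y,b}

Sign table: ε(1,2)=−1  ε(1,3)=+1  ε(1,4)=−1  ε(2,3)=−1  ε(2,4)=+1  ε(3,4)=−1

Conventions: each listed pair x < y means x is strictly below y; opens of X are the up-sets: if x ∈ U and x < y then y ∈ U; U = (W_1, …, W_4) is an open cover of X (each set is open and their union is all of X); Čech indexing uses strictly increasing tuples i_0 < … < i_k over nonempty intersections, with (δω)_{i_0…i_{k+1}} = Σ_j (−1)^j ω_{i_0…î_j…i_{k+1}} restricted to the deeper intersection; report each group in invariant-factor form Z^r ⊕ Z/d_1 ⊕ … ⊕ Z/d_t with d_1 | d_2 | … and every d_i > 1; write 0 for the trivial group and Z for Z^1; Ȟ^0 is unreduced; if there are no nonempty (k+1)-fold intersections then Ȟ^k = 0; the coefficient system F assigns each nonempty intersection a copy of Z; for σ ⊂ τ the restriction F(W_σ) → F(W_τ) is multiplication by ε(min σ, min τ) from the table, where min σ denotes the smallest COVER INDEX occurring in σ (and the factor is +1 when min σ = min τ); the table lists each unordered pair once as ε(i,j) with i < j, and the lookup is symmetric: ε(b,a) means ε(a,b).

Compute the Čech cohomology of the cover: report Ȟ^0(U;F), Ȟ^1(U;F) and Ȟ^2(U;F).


Ȟ^0 = Z,  Ȟ^1 = Z,  Ȟ^2 = 0

nonempty overlaps:
  W12={p,q,a} W14={v} W23={s} W34={r,u,y}
C dims 4,4; δ0: rk 3, SNF 1^3
degree 0: 4−3−0 = 1 → Ȟ^0 ≅ Z
degree 1: 4−0−3 = 1 → Ȟ^1 ≅ Z
degree 2: 0−0−0 = 0 → Ȟ^2 ≅ 0


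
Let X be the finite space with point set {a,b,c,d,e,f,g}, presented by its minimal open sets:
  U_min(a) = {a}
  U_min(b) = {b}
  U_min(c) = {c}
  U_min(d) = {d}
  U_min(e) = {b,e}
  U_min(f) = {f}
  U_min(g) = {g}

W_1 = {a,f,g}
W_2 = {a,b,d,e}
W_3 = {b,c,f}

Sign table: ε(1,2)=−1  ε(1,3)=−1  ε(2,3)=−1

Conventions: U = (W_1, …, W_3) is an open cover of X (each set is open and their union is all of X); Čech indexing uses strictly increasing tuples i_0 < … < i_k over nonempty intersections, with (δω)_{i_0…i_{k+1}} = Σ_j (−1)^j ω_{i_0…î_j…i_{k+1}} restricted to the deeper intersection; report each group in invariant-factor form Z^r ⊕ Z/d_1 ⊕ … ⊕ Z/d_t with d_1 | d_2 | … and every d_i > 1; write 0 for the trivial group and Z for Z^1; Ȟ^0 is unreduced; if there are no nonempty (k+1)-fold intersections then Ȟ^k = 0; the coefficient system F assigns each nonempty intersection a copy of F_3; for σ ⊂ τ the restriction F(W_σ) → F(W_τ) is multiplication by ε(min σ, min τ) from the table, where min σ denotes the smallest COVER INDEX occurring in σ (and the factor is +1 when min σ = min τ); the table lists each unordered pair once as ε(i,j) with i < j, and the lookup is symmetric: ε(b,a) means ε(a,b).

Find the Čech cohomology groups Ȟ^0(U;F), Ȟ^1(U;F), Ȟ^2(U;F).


Ȟ^0 = 0,  Ȟ^1 = 0,  Ȟ^2 = 0

nerve simplices:
  W12={a} W13={f} W23={b}
C dims 3,3; δ0: rk_F3 3
degree 0: 3−3−0 = 0 → Ȟ^0 ≅ 0
degree 1: 3−0−3 = 0 → Ȟ^1 ≅ 0
degree 2: 0−0−0 = 0 → Ȟ^2 ≅ 0


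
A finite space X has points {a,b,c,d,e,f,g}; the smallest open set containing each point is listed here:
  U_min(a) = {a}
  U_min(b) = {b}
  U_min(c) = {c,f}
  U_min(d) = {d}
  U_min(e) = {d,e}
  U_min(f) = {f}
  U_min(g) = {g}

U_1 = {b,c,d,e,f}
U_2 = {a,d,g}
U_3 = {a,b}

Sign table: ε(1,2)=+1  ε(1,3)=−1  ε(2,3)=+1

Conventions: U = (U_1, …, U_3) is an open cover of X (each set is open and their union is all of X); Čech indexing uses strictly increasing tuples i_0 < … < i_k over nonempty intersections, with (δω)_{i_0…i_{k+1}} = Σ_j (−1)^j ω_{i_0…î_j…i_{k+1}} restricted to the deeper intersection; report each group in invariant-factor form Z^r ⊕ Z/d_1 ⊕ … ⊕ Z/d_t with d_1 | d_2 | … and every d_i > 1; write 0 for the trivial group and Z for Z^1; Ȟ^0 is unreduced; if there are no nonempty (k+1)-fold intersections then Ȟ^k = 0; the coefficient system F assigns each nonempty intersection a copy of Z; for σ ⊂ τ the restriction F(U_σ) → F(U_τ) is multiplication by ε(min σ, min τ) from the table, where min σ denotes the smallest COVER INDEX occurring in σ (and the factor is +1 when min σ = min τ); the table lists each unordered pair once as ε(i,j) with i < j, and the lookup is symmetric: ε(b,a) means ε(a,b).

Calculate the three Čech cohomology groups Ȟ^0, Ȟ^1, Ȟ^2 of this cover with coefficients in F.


Ȟ^0(U;F) ≅ 0,  Ȟ^1(U;F) ≅ Z/2,  Ȟ^2(U;F) ≅ 0

intersection data:
  U12={d} U13={b} U23={a}
C dims 3,3; δ0: rk 3, SNF 1^2·2
Ȟ^0 = (3 − 3) − 0 = 0, so Ȟ^0 ≅ 0
Ȟ^1 = (3 − 0) − 3 = 0 plus torsion [2], so Ȟ^1 ≅ Z/2
Ȟ^2 = (0 − 0) − 0 = 0, so Ȟ^2 ≅ 0


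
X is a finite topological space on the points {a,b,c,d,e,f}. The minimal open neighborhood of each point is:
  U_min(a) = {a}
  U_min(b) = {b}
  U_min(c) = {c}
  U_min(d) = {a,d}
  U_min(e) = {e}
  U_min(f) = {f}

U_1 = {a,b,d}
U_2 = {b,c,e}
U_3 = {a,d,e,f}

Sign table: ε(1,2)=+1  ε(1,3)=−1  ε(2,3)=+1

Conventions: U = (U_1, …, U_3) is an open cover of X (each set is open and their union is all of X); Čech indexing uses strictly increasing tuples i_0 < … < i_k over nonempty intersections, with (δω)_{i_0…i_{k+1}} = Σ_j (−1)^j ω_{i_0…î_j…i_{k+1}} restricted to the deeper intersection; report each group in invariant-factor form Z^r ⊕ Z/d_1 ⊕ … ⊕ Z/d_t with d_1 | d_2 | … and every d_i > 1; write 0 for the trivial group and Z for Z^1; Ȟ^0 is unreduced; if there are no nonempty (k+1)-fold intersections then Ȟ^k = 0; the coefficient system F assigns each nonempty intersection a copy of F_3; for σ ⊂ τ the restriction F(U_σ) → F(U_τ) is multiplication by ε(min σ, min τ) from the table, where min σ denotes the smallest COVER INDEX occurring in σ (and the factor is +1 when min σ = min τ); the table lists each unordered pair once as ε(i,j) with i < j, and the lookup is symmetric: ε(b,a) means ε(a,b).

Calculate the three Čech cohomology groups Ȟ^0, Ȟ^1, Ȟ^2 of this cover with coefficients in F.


Ȟ^0 ≅ 0; Ȟ^1 ≅ 0; Ȟ^2 ≅ 0

nonempty intersections:
  U12={b} U13={a,d} U23={e}
C dims 3,3; δ0: rk_F3 3
Ȟ^0: (3−3)−0=0 ⇒ 0
Ȟ^1: (3−0)−3=0 ⇒ 0
Ȟ^2: (0−0)−0=0 ⇒ 0


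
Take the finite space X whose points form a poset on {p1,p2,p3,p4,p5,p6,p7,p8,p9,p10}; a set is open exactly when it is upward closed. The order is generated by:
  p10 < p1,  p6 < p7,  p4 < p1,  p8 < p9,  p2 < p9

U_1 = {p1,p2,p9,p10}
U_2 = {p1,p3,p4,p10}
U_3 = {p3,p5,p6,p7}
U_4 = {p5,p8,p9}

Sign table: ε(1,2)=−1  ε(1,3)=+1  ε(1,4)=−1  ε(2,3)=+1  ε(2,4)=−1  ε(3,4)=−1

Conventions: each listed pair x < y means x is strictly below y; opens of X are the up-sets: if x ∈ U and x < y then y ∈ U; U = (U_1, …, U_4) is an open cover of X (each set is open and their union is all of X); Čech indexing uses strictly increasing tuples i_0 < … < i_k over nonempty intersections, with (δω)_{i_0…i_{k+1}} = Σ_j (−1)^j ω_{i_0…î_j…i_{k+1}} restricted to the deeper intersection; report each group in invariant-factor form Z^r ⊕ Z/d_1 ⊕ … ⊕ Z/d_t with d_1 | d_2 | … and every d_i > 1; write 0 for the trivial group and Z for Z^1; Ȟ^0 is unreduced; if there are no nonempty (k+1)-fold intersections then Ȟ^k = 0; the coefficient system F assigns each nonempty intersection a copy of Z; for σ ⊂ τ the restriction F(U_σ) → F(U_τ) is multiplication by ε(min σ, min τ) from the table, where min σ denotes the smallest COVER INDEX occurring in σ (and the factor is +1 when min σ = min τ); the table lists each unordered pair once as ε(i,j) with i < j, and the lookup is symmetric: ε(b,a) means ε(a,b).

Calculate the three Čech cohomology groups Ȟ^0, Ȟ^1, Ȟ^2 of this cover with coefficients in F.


cover nerve:
  U12={p1,p10} U14={p9} U23={p3} U34={p5}
C dims 4,4; δ0: rk 4, SNF 1^3·2
Ȟ^0: (4−4)−0=0 ⇒ 0
Ȟ^1: (4−0)−4=0 plus torsion [2] ⇒ Z/2
Ȟ^2: (0−0)−0=0 ⇒ 0

Ȟ^0 ≅ 0; Ȟ^1 ≅ Z/2; Ȟ^2 ≅ 0


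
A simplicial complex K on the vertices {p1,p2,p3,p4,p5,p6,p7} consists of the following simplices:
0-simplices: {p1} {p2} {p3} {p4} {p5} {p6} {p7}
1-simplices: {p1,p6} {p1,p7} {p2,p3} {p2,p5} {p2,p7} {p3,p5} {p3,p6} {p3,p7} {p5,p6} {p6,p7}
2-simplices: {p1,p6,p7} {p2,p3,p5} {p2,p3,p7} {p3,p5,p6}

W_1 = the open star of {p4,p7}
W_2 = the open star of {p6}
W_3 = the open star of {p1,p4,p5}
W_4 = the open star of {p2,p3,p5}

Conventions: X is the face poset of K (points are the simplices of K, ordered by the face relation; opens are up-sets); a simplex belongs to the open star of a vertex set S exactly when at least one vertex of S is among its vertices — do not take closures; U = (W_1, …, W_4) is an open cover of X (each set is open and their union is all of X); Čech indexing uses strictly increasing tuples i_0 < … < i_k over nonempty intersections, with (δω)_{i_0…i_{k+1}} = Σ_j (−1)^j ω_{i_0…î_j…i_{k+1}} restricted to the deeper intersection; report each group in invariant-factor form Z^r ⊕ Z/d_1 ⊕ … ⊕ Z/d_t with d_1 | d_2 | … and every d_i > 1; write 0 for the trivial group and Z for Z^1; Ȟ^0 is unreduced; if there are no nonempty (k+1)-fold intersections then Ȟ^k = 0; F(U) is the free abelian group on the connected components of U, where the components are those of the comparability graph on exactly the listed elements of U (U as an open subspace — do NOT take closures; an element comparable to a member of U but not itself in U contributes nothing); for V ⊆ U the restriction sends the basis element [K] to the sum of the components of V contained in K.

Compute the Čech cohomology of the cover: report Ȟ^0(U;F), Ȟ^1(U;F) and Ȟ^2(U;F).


nonempty overlaps:
  W1={{p4},{p7},{p1,p7},{p2,p7},{p3,p7},{p6,p7},{p1,p6,p7},{p2,p3,p7}} W2={{p6},{p1,p6},{p3,p6},{p5,p6},{p6,p7},{p1,p6,p7},{p3,p5,p6}} W3={{p1},{p4},{p5},{p1,p6},{p1,p7},{p2,p5},{p3,p5},{p5,p6},{p1,p6,p7},{p2,p3,p5},{p3,p5,p6}} W4={{p2},{p3},{p5},{p2,p3},{p2,p5},{p2,p7},{p3,p5},{p3,p6},{p3,p7},{p5,p6},{p2,p3,p5},{p2,p3,p7},{p3,p5,p6}}
  W12={{p6,p7},{p1,p6,p7}} W13={{p4},{p1,p7},{p1,p6,p7}} W14={{p2,p7},{p3,p7},{p2,p3,p7}} W23={{p1,p6},{p5,p6},{p1,p6,p7},{p3,p5,p6}} W24={{p3,p6},{p5,p6},{p3,p5,p6}} W34={{p5},{p2,p5},{p3,p5},{p5,p6},{p2,p3,p5},{p3,p5,p6}}
  W123={{p1,p6,p7}} W234={{p5,p6},{p3,p5,p6}}
components per intersection:
  W1: {{p4}} {{p7},{p1,p7},{p2,p7},{p3,p7},{p6,p7},{p1,p6,p7},{p2,p3,p7}}
  W2: {{p6},{p1,p6},{p3,p6},{p5,p6},{p6,p7},{p1,p6,p7},{p3,p5,p6}}
  W3: {{p1},{p1,p6},{p1,p7},{p1,p6,p7}} {{p4}} {{p5},{p2,p5},{p3,p5},{p5,p6},{p2,p3,p5},{p3,p5,p6}}
  W4: {{p2},{p3},{p5},{p2,p3},{p2,p5},{p2,p7},{p3,p5},{p3,p6},{p3,p7},{p5,p6},{p2,p3,p5},{p2,p3,p7},{p3,p5,p6}}
  W12: {{p6,p7},{p1,p6,p7}}
  W13: {{p4}} {{p1,p7},{p1,p6,p7}}
  W14: {{p2,p7},{p3,p7},{p2,p3,p7}}
  W23: {{p1,p6},{p1,p6,p7}} {{p5,p6},{p3,p5,p6}}
  W24: {{p3,p6},{p5,p6},{p3,p5,p6}}
  W34: {{p5},{p2,p5},{p3,p5},{p5,p6},{p2,p3,p5},{p3,p5,p6}}
  W123: {{p1,p6,p7}}
  W234: {{p5,p6},{p3,p5,p6}}
C dims 7,8,2; δ0: rk 5, SNF 1^5; δ1: rk 2, SNF 1^2
degree 0: 7−5−0 = 2 → Ȟ^0 ≅ Z^2
degree 1: 8−2−5 = 1 → Ȟ^1 ≅ Z
degree 2: 2−0−2 = 0 → Ȟ^2 ≅ 0

Ȟ^0(U;F) ≅ Z^2, Ȟ^1(U;F) ≅ Z, Ȟ^2(U;F) ≅ 0


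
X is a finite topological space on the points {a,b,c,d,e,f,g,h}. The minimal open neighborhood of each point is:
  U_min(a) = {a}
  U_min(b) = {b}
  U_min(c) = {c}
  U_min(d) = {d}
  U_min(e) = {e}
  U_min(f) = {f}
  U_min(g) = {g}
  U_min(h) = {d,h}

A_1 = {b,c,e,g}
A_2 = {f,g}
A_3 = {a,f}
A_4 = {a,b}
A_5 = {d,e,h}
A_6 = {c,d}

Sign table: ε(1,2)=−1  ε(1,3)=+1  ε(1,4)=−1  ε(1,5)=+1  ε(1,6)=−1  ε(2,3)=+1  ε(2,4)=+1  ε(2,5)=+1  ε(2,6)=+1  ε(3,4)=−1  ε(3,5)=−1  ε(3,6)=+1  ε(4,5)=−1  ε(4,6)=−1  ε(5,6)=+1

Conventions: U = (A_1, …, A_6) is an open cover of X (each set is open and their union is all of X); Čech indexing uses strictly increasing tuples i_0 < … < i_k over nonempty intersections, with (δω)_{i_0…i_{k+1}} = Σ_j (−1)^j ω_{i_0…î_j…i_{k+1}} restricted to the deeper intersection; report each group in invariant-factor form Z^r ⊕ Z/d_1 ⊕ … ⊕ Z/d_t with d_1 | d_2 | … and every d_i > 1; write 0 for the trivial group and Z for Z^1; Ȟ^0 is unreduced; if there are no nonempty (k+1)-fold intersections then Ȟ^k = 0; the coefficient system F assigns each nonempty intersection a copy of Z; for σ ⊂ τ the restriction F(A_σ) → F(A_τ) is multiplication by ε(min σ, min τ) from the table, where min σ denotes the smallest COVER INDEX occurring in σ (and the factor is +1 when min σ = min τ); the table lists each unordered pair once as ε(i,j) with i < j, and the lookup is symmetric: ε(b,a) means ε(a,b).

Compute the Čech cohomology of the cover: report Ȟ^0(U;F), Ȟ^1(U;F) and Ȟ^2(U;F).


nonempty intersections:
  A12={g} A14={b} A15={e} A16={c} A23={f} A34={a} A56={d}
C dims 6,7; δ0: rk 6, SNF 1^5·2
Ȟ^0: (6−6)−0=0 ⇒ 0
Ȟ^1: (7−0)−6=1 plus torsion [2] ⇒ Z ⊕ Z/2
Ȟ^2: (0−0)−0=0 ⇒ 0

Ȟ^0 ≅ 0, Ȟ^1 ≅ Z ⊕ Z/2 and Ȟ^2 ≅ 0


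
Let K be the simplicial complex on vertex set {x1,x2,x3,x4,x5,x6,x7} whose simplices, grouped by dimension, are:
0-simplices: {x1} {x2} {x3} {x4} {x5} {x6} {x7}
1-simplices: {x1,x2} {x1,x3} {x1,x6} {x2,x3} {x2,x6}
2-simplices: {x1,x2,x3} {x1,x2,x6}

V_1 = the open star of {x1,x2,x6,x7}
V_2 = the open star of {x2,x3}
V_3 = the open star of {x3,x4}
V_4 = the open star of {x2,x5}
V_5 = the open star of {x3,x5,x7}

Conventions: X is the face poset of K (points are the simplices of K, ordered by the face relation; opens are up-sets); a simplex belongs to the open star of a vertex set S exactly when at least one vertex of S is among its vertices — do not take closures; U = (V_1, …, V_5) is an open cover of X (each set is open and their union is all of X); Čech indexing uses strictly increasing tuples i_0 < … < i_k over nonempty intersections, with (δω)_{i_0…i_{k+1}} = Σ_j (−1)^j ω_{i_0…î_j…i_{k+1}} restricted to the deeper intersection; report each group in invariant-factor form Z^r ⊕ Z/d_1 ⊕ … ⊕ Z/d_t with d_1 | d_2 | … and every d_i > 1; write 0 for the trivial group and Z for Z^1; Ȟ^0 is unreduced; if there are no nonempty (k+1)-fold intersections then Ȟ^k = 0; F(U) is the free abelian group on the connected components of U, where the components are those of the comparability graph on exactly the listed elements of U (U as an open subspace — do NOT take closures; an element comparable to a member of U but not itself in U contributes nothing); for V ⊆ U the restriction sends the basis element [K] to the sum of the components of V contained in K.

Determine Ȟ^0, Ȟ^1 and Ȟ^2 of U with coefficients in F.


Ȟ^0(U;F) ≅ Z^4, Ȟ^1(U;F) ≅ 0, Ȟ^2(U;F) ≅ 0

nerve simplices:
  V1={{x1},{x2},{x6},{x7},{x1,x2},{x1,x3},{x1,x6},{x2,x3},{x2,x6},{x1,x2,x3},{x1,x2,x6}} V2={{x2},{x3},{x1,x2},{x1,x3},{x2,x3},{x2,x6},{x1,x2,x3},{x1,x2,x6}} V3={{x3},{x4},{x1,x3},{x2,x3},{x1,x2,x3}} V4={{x2},{x5},{x1,x2},{x2,x3},{x2,x6},{x1,x2,x3},{x1,x2,x6}} V5={{x3},{x5},{x7},{x1,x3},{x2,x3},{x1,x2,x3}}
  V12={{x2},{x1,x2},{x1,x3},{x2,x3},{x2,x6},{x1,x2,x3},{x1,x2,x6}} V13={{x1,x3},{x2,x3},{x1,x2,x3}} V14={{x2},{x1,x2},{x2,x3},{x2,x6},{x1,x2,x3},{x1,x2,x6}} V15={{x7},{x1,x3},{x2,x3},{x1,x2,x3}} V23={{x3},{x1,x3},{x2,x3},{x1,x2,x3}} V24={{x2},{x1,x2},{x2,x3},{x2,x6},{x1,x2,x3},{x1,x2,x6}} V25={{x3},{x1,x3},{x2,x3},{x1,x2,x3}} V34={{x2,x3},{x1,x2,x3}} V35={{x3},{x1,x3},{x2,x3},{x1,x2,x3}} V45={{x5},{x2,x3},{x1,x2,x3}}
  V123={{x1,x3},{x2,x3},{x1,x2,x3}} V124={{x2},{x1,x2},{x2,x3},{x2,x6},{x1,x2,x3},{x1,x2,x6}} V125={{x1,x3},{x2,x3},{x1,x2,x3}} V134={{x2,x3},{x1,x2,x3}} V135={{x1,x3},{x2,x3},{x1,x2,x3}} V145={{x2,x3},{x1,x2,x3}} V234={{x2,x3},{x1,x2,x3}} V235={{x3},{x1,x3},{x2,x3},{x1,x2,x3}} V245={{x2,x3},{x1,x2,x3}} V345={{x2,x3},{x1,x2,x3}}
  V1234={{x2,x3},{x1,x2,x3}} V1235={{x1,x3},{x2,x3},{x1,x2,x3}} V1245={{x2,x3},{x1,x2,x3}} V1345={{x2,x3},{x1,x2,x3}} V2345={{x2,x3},{x1,x2,x3}}
  V12345={{x2,x3},{x1,x2,x3}}
components per intersection:
  V1: {{x1},{x2},{x6},{x1,x2},{x1,x3},{x1,x6},{x2,x3},{x2,x6},{x1,x2,x3},{x1,x2,x6}} {{x7}}
  V2: {{x2},{x3},{x1,x2},{x1,x3},{x2,x3},{x2,x6},{x1,x2,x3},{x1,x2,x6}}
  V3: {{x3},{x1,x3},{x2,x3},{x1,x2,x3}} {{x4}}
  V4: {{x2},{x1,x2},{x2,x3},{x2,x6},{x1,x2,x3},{x1,x2,x6}} {{x5}}
  V5: {{x3},{x1,x3},{x2,x3},{x1,x2,x3}} {{x5}} {{x7}}
  V12: {{x2},{x1,x2},{x1,x3},{x2,x3},{x2,x6},{x1,x2,x3},{x1,x2,x6}}
  V13: {{x1,x3},{x2,x3},{x1,x2,x3}}
  V14: {{x2},{x1,x2},{x2,x3},{x2,x6},{x1,x2,x3},{x1,x2,x6}}
  V15: {{x7}} {{x1,x3},{x2,x3},{x1,x2,x3}}
  V23: {{x3},{x1,x3},{x2,x3},{x1,x2,x3}}
  V24: {{x2},{x1,x2},{x2,x3},{x2,x6},{x1,x2,x3},{x1,x2,x6}}
  V25: {{x3},{x1,x3},{x2,x3},{x1,x2,x3}}
  V34: {{x2,x3},{x1,x2,x3}}
  V35: {{x3},{x1,x3},{x2,x3},{x1,x2,x3}}
  V45: {{x5}} {{x2,x3},{x1,x2,x3}}
  V123: {{x1,x3},{x2,x3},{x1,x2,x3}}
  V124: {{x2},{x1,x2},{x2,x3},{x2,x6},{x1,x2,x3},{x1,x2,x6}}
  V125: {{x1,x3},{x2,x3},{x1,x2,x3}}
  V134: {{x2,x3},{x1,x2,x3}}
  V135: {{x1,x3},{x2,x3},{x1,x2,x3}}
  V145: {{x2,x3},{x1,x2,x3}}
  V234: {{x2,x3},{x1,x2,x3}}
  V235: {{x3},{x1,x3},{x2,x3},{x1,x2,x3}}
  V245: {{x2,x3},{x1,x2,x3}}
  V345: {{x2,x3},{x1,x2,x3}}
  V1234: {{x2,x3},{x1,x2,x3}}
  V1235: {{x1,x3},{x2,x3},{x1,x2,x3}}
  V1245: {{x2,x3},{x1,x2,x3}}
  V1345: {{x2,x3},{x1,x2,x3}}
  V2345: {{x2,x3},{x1,x2,x3}}
  V12345: {{x2,x3},{x1,x2,x3}}
C dims 10,12,10,5; δ0: rk 6, SNF 1^6; δ1: rk 6, SNF 1^6; δ2: rk 4, SNF 1^4
degree 0: 10−6−0 = 4 → Ȟ^0 ≅ Z^4
degree 1: 12−6−6 = 0 → Ȟ^1 ≅ 0
degree 2: 10−4−6 = 0 → Ȟ^2 ≅ 0
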